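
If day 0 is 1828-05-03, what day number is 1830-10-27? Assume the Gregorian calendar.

907

May 3, 1828 → May 3, 1829: 365 days.
May 3, 1829 → May 3, 1830: 365 days.
May 3, 1830 → Jun 3, 1830: 31 days (May has 31).
Jun 3, 1830 → Jul 3, 1830: 30 days (June has 30).
Jul 3, 1830 → Aug 3, 1830: 31 days (July has 31).
Aug 3, 1830 → Sep 3, 1830: 31 days (August has 31).
Sep 3, 1830 → Oct 3, 1830: 30 days (September has 30).
Oct 3, 1830 → Oct 27, 1830: 24 days.
Total: 907 days.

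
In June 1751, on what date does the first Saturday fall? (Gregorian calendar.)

June 1, 1751 is a Tuesday.
The first Saturday is therefore June 5 (4 days later).

June 5, 1751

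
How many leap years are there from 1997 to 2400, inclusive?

Multiples of 4 in [1997,2400]: 101.
Of those, multiples of 100: 5 (not leap unless ÷400).
Multiples of 400: 2.
Leap years = 101 − 5 + 2 = 98.

98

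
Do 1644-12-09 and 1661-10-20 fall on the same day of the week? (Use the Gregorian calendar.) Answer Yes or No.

From Dec 9, 1644 to Oct 20, 1661 is 6159 days.
6159 mod 7 = 6, so they are different weekdays.
(Dec 9, 1644 is a Friday; Oct 20, 1661 is a Thursday.)

No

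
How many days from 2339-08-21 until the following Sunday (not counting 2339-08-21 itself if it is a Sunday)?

Aug 21, 2339 is a Monday.
From Monday to the next Sunday is 6 days.

6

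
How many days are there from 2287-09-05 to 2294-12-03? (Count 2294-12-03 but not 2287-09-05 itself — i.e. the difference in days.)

Sep 5, 2287 → Sep 5, 2288: 366 days (Feb 29, 2288 is in that span).
Sep 5, 2288 → Sep 5, 2289: 365 days.
Sep 5, 2289 → Sep 5, 2290: 365 days.
Sep 5, 2290 → Sep 5, 2291: 365 days.
Sep 5, 2291 → Sep 5, 2292: 366 days (Feb 29, 2292 is in that span).
Sep 5, 2292 → Sep 5, 2293: 365 days.
Sep 5, 2293 → Sep 5, 2294: 365 days.
Sep 5, 2294 → Oct 5, 2294: 30 days (September has 30).
Oct 5, 2294 → Nov 5, 2294: 31 days (October has 31).
Nov 5, 2294 → Dec 3, 2294: 28 days.
Total: 2646 days.

2646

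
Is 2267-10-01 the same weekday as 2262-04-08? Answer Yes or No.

From Apr 8, 2262 to Oct 1, 2267 is 2002 days.
2002 mod 7 = 0, so they are the same weekday.
(Apr 8, 2262 is a Tuesday; Oct 1, 2267 is a Tuesday.)

Yes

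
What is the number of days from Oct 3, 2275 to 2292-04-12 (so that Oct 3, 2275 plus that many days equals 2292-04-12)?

Oct 3, 2275 → Oct 3, 2276: 366 days (Feb 29, 2276 is in that span).
Oct 3, 2276 → Oct 3, 2277: 365 days.
Oct 3, 2277 → Oct 3, 2278: 365 days.
Oct 3, 2278 → Oct 3, 2279: 365 days.
Oct 3, 2279 → Oct 3, 2280: 366 days (Feb 29, 2280 is in that span).
Oct 3, 2280 → Oct 3, 2281: 365 days.
Oct 3, 2281 → Oct 3, 2282: 365 days.
Oct 3, 2282 → Oct 3, 2283: 365 days.
Oct 3, 2283 → Oct 3, 2284: 366 days (Feb 29, 2284 is in that span).
Oct 3, 2284 → Oct 3, 2285: 365 days.
Oct 3, 2285 → Oct 3, 2286: 365 days.
Oct 3, 2286 → Oct 3, 2287: 365 days.
Oct 3, 2287 → Oct 3, 2288: 366 days (Feb 29, 2288 is in that span).
Oct 3, 2288 → Oct 3, 2289: 365 days.
Oct 3, 2289 → Oct 3, 2290: 365 days.
Oct 3, 2290 → Oct 3, 2291: 365 days.
Oct 3, 2291 → Nov 3, 2291: 31 days (October has 31).
Nov 3, 2291 → Dec 3, 2291: 30 days (November has 30).
Dec 3, 2291 → Jan 3, 2292: 31 days (December has 31).
Jan 3, 2292 → Feb 3, 2292: 31 days (January has 31).
Feb 3, 2292 → Mar 3, 2292: 29 days (February has 29).
Mar 3, 2292 → Apr 3, 2292: 31 days (March has 31).
Apr 3, 2292 → Apr 12, 2292: 9 days.
Total: 6036 days.

6036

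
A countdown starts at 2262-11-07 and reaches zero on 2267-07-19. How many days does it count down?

1715

Nov 7, 2262 → Nov 7, 2263: 365 days.
Nov 7, 2263 → Nov 7, 2264: 366 days (Feb 29, 2264 is in that span).
Nov 7, 2264 → Nov 7, 2265: 365 days.
Nov 7, 2265 → Nov 7, 2266: 365 days.
Nov 7, 2266 → Dec 7, 2266: 30 days (November has 30).
Dec 7, 2266 → Jan 7, 2267: 31 days (December has 31).
Jan 7, 2267 → Feb 7, 2267: 31 days (January has 31).
Feb 7, 2267 → Mar 7, 2267: 28 days (February has 28).
Mar 7, 2267 → Apr 7, 2267: 31 days (March has 31).
Apr 7, 2267 → May 7, 2267: 30 days (April has 30).
May 7, 2267 → Jun 7, 2267: 31 days (May has 31).
Jun 7, 2267 → Jul 7, 2267: 30 days (June has 30).
Jul 7, 2267 → Jul 19, 2267: 12 days.
Total: 1715 days.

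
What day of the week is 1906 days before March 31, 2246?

Sunday

Mar 31, 2246 is a Tuesday.
1906 mod 7 = 2, so 1906 days before a Tuesday is Tuesday − 2 = Sunday.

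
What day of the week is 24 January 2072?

Doomsday rule: the anchor day for the 2000s is Tuesday. For year 72: 72÷12 = 6 r 0, and 0÷4 = 0, so 6+0+0 = 6.
Tuesday + 6 ≡ Monday — that's 2072's doomsday.
In January the doomsday date is Jan 4 (2072 is a leap year (divisible by 4)).
Jan 24 is 20 days after Jan 4; 20 mod 7 = 6, so Monday + 6 = Sunday.

Sunday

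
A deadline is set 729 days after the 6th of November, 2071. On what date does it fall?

+366 (one year; includes Feb 29, 2072) → Nov 6, 2072 (363 left).
Nov has 30 days: +25 → Dec 1, 2072 (338 left).
Dec has 31 days: +31 → Jan 1, 2073 (307 left).
Jan has 31 days: +31 → Feb 1, 2073 (276 left).
Feb has 28 days: +28 → Mar 1, 2073 (248 left).
Mar has 31 days: +31 → Apr 1, 2073 (217 left).
Apr has 30 days: +30 → May 1, 2073 (187 left).
May has 31 days: +31 → Jun 1, 2073 (156 left).
Jun has 30 days: +30 → Jul 1, 2073 (126 left).
Jul has 31 days: +31 → Aug 1, 2073 (95 left).
Aug has 31 days: +31 → Sep 1, 2073 (64 left).
Sep has 30 days: +30 → Oct 1, 2073 (34 left).
Oct has 31 days: +31 → Nov 1, 2073 (3 left).
+3 → Nov 4, 2073.

November 4, 2073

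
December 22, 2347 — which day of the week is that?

Doomsday rule: the anchor day for the 2300s is Wednesday. For year 47: 47÷12 = 3 r 11, and 11÷4 = 2, so 3+11+2 = 16.
Wednesday + 16 ≡ Friday — that's 2347's doomsday.
In December the doomsday date is Dec 12.
Dec 22 is 10 days after Dec 12; 10 mod 7 = 3, so Friday + 3 = Monday.

Monday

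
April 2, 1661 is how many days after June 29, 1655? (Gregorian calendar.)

2104

Jun 29, 1655 → Jun 29, 1656: 366 days (Feb 29, 1656 is in that span).
Jun 29, 1656 → Jun 29, 1657: 365 days.
Jun 29, 1657 → Jun 29, 1658: 365 days.
Jun 29, 1658 → Jun 29, 1659: 365 days.
Jun 29, 1659 → Jun 29, 1660: 366 days (Feb 29, 1660 is in that span).
Jun 29, 1660 → Jul 29, 1660: 30 days (June has 30).
Jul 29, 1660 → Aug 29, 1660: 31 days (July has 31).
Aug 29, 1660 → Sep 29, 1660: 31 days (August has 31).
Sep 29, 1660 → Oct 29, 1660: 30 days (September has 30).
Oct 29, 1660 → Nov 29, 1660: 31 days (October has 31).
Nov 29, 1660 → Dec 29, 1660: 30 days (November has 30).
Dec 29, 1660 → Jan 29, 1661: 31 days (December has 31).
Jan 29, 1661 → Feb 28, 1661: 30 days (January has 31).
Feb 28, 1661 → Mar 28, 1661: 28 days (February has 28).
Mar 28, 1661 → Apr 2, 1661: 5 days.
Total: 2104 days.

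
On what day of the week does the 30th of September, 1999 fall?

Doomsday rule: the anchor day for the 1900s is Wednesday. For year 99: 99÷12 = 8 r 3, and 3÷4 = 0, so 8+3+0 = 11.
Wednesday + 11 ≡ Sunday — that's 1999's doomsday.
In September the doomsday date is Sep 5.
Sep 30 is 25 days after Sep 5; 25 mod 7 = 4, so Sunday + 4 = Thursday.

Thursday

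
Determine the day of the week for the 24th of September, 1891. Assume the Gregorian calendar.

January 1, 1891 is a Thursday.
Jan 1, 1891 → Feb 1, 1891: 31 days (January has 31).
Feb 1, 1891 → Mar 1, 1891: 28 days (February has 28).
Mar 1, 1891 → Apr 1, 1891: 31 days (March has 31).
Apr 1, 1891 → May 1, 1891: 30 days (April has 30).
May 1, 1891 → Jun 1, 1891: 31 days (May has 31).
Jun 1, 1891 → Jul 1, 1891: 30 days (June has 30).
Jul 1, 1891 → Aug 1, 1891: 31 days (July has 31).
Aug 1, 1891 → Sep 1, 1891: 31 days (August has 31).
Sep 1, 1891 → Sep 24, 1891: 23 days.
Total: 266 days.
266 mod 7 = 0, so Thursday + 0 = Thursday.

Thursday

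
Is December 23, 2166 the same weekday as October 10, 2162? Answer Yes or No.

No

From Oct 10, 2162 to Dec 23, 2166 is 1535 days.
1535 mod 7 = 2, so they are different weekdays.
(Oct 10, 2162 is a Sunday; Dec 23, 2166 is a Tuesday.)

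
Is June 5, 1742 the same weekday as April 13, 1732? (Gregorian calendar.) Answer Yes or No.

No

From Apr 13, 1732 to Jun 5, 1742 is 3705 days.
3705 mod 7 = 2, so they are different weekdays.
(Apr 13, 1732 is a Sunday; Jun 5, 1742 is a Tuesday.)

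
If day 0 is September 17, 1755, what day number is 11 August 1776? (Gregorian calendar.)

7634

Sep 17, 1755 → Sep 17, 1756: 366 days (Feb 29, 1756 is in that span).
Sep 17, 1756 → Sep 17, 1757: 365 days.
Sep 17, 1757 → Sep 17, 1758: 365 days.
Sep 17, 1758 → Sep 17, 1759: 365 days.
Sep 17, 1759 → Sep 17, 1760: 366 days (Feb 29, 1760 is in that span).
Sep 17, 1760 → Sep 17, 1761: 365 days.
Sep 17, 1761 → Sep 17, 1762: 365 days.
Sep 17, 1762 → Sep 17, 1763: 365 days.
Sep 17, 1763 → Sep 17, 1764: 366 days (Feb 29, 1764 is in that span).
Sep 17, 1764 → Sep 17, 1765: 365 days.
Sep 17, 1765 → Sep 17, 1766: 365 days.
Sep 17, 1766 → Sep 17, 1767: 365 days.
Sep 17, 1767 → Sep 17, 1768: 366 days (Feb 29, 1768 is in that span).
Sep 17, 1768 → Sep 17, 1769: 365 days.
Sep 17, 1769 → Sep 17, 1770: 365 days.
Sep 17, 1770 → Sep 17, 1771: 365 days.
Sep 17, 1771 → Sep 17, 1772: 366 days (Feb 29, 1772 is in that span).
Sep 17, 1772 → Sep 17, 1773: 365 days.
Sep 17, 1773 → Sep 17, 1774: 365 days.
Sep 17, 1774 → Sep 17, 1775: 365 days.
Sep 17, 1775 → Oct 17, 1775: 30 days (September has 30).
Oct 17, 1775 → Nov 17, 1775: 31 days (October has 31).
Nov 17, 1775 → Dec 17, 1775: 30 days (November has 30).
Dec 17, 1775 → Jan 17, 1776: 31 days (December has 31).
Jan 17, 1776 → Feb 17, 1776: 31 days (January has 31).
Feb 17, 1776 → Mar 17, 1776: 29 days (February has 29).
Mar 17, 1776 → Apr 17, 1776: 31 days (March has 31).
Apr 17, 1776 → May 17, 1776: 30 days (April has 30).
May 17, 1776 → Jun 17, 1776: 31 days (May has 31).
Jun 17, 1776 → Jul 17, 1776: 30 days (June has 30).
Jul 17, 1776 → Aug 11, 1776: 25 days.
Total: 7634 days.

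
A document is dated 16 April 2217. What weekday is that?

Wednesday

Doomsday rule: the anchor day for the 2200s is Friday. For year 17: 17÷12 = 1 r 5, and 5÷4 = 1, so 1+5+1 = 7.
Friday + 7 ≡ Friday — that's 2217's doomsday.
In April the doomsday date is Apr 4.
Apr 16 is 12 days after Apr 4; 12 mod 7 = 5, so Friday + 5 = Wednesday.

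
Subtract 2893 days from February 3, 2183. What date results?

March 4, 2175

−365 (one year) → Feb 3, 2182 (2528 left).
−365 (one year) → Feb 3, 2181 (2163 left).
−366 (one year; includes Feb 29, 2180) → Feb 3, 2180 (1797 left).
−365 (one year) → Feb 3, 2179 (1432 left).
−365 (one year) → Feb 3, 2178 (1067 left).
−365 (one year) → Feb 3, 2177 (702 left).
−366 (one year; includes Feb 29, 2176) → Feb 3, 2176 (336 left).
−3 → Jan 31, 2176 (end of Jan, 31 days; 333 left).
−31 → Dec 31, 2175 (end of Dec, 31 days; 302 left).
−31 → Nov 30, 2175 (end of Nov, 30 days; 271 left).
−30 → Oct 31, 2175 (end of Oct, 31 days; 241 left).
−31 → Sep 30, 2175 (end of Sep, 30 days; 210 left).
−30 → Aug 31, 2175 (end of Aug, 31 days; 180 left).
−31 → Jul 31, 2175 (end of Jul, 31 days; 149 left).
−31 → Jun 30, 2175 (end of Jun, 30 days; 118 left).
−30 → May 31, 2175 (end of May, 31 days; 88 left).
−31 → Apr 30, 2175 (end of Apr, 30 days; 57 left).
−30 → Mar 31, 2175 (end of Mar, 31 days; 27 left).
−27 → Mar 4, 2175.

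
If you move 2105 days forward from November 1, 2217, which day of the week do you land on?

First find the weekday of Nov 1, 2217. Doomsday rule: the anchor day for the 2200s is Friday. For year 17: 17÷12 = 1 r 5, and 5÷4 = 1, so 1+5+1 = 7.
Friday + 7 ≡ Friday — that's 2217's doomsday.
In November the doomsday date is Nov 7.
Nov 1 is 6 days before Nov 7; 6 mod 7 = 6, so Friday − 6 = Saturday.
2105 mod 7 = 5, so 2105 days after a Saturday is Saturday + 5 = Thursday.

Thursday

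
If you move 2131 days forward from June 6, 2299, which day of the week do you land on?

First find the weekday of Jun 6, 2299. Doomsday rule: the anchor day for the 2200s is Friday. For year 99: 99÷12 = 8 r 3, and 3÷4 = 0, so 8+3+0 = 11.
Friday + 11 ≡ Tuesday — that's 2299's doomsday.
In June the doomsday date is Jun 6.
Jun 6 is the doomsday itself: Tuesday.
2131 mod 7 = 3, so 2131 days after a Tuesday is Tuesday + 3 = Friday.

Friday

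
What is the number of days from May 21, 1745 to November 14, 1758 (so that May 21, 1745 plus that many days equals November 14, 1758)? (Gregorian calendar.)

May 21, 1745 → May 21, 1746: 365 days.
May 21, 1746 → May 21, 1747: 365 days.
May 21, 1747 → May 21, 1748: 366 days (Feb 29, 1748 is in that span).
May 21, 1748 → May 21, 1749: 365 days.
May 21, 1749 → May 21, 1750: 365 days.
May 21, 1750 → May 21, 1751: 365 days.
May 21, 1751 → May 21, 1752: 366 days (Feb 29, 1752 is in that span).
May 21, 1752 → May 21, 1753: 365 days.
May 21, 1753 → May 21, 1754: 365 days.
May 21, 1754 → May 21, 1755: 365 days.
May 21, 1755 → May 21, 1756: 366 days (Feb 29, 1756 is in that span).
May 21, 1756 → May 21, 1757: 365 days.
May 21, 1757 → May 21, 1758: 365 days.
May 21, 1758 → Jun 21, 1758: 31 days (May has 31).
Jun 21, 1758 → Jul 21, 1758: 30 days (June has 30).
Jul 21, 1758 → Aug 21, 1758: 31 days (July has 31).
Aug 21, 1758 → Sep 21, 1758: 31 days (August has 31).
Sep 21, 1758 → Oct 21, 1758: 30 days (September has 30).
Oct 21, 1758 → Nov 14, 1758: 24 days.
Total: 4925 days.

4925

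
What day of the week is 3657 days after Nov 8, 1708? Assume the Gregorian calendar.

First find the weekday of Nov 8, 1708. Doomsday rule: the anchor day for the 1700s is Sunday. For year 08: 8÷12 = 0 r 8, and 8÷4 = 2, so 0+8+2 = 10.
Sunday + 10 ≡ Wednesday — that's 1708's doomsday.
In November the doomsday date is Nov 7.
Nov 8 is 1 day after Nov 7; 1 mod 7 = 1, so Wednesday + 1 = Thursday.
3657 mod 7 = 3, so 3657 days after a Thursday is Thursday + 3 = Sunday.

Sunday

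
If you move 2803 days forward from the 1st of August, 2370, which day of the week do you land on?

First find the weekday of Aug 1, 2370. Doomsday rule: the anchor day for the 2300s is Wednesday. For year 70: 70÷12 = 5 r 10, and 10÷4 = 2, so 5+10+2 = 17.
Wednesday + 17 ≡ Saturday — that's 2370's doomsday.
In August the doomsday date is Aug 8.
Aug 1 is 7 days before Aug 8; 7 mod 7 = 0, so Saturday − 0 = Saturday.
2803 mod 7 = 3, so 2803 days after a Saturday is Saturday + 3 = Tuesday.

Tuesday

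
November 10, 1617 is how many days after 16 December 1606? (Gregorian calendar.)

3982

Dec 16, 1606 → Dec 16, 1607: 365 days.
Dec 16, 1607 → Dec 16, 1608: 366 days (Feb 29, 1608 is in that span).
Dec 16, 1608 → Dec 16, 1609: 365 days.
Dec 16, 1609 → Dec 16, 1610: 365 days.
Dec 16, 1610 → Dec 16, 1611: 365 days.
Dec 16, 1611 → Dec 16, 1612: 366 days (Feb 29, 1612 is in that span).
Dec 16, 1612 → Dec 16, 1613: 365 days.
Dec 16, 1613 → Dec 16, 1614: 365 days.
Dec 16, 1614 → Dec 16, 1615: 365 days.
Dec 16, 1615 → Dec 16, 1616: 366 days (Feb 29, 1616 is in that span).
Dec 16, 1616 → Jan 16, 1617: 31 days (December has 31).
Jan 16, 1617 → Feb 16, 1617: 31 days (January has 31).
Feb 16, 1617 → Mar 16, 1617: 28 days (February has 28).
Mar 16, 1617 → Apr 16, 1617: 31 days (March has 31).
Apr 16, 1617 → May 16, 1617: 30 days (April has 30).
May 16, 1617 → Jun 16, 1617: 31 days (May has 31).
Jun 16, 1617 → Jul 16, 1617: 30 days (June has 30).
Jul 16, 1617 → Aug 16, 1617: 31 days (July has 31).
Aug 16, 1617 → Sep 16, 1617: 31 days (August has 31).
Sep 16, 1617 → Oct 16, 1617: 30 days (September has 30).
Oct 16, 1617 → Nov 10, 1617: 25 days.
Total: 3982 days.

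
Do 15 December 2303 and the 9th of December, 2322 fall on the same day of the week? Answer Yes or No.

From Dec 15, 2303 to Dec 9, 2322 is 6934 days.
6934 mod 7 = 4, so they are different weekdays.
(Dec 15, 2303 is a Tuesday; Dec 9, 2322 is a Saturday.)

No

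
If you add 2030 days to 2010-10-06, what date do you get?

+365 (one year) → Oct 6, 2011 (1665 left).
+366 (one year; includes Feb 29, 2012) → Oct 6, 2012 (1299 left).
+365 (one year) → Oct 6, 2013 (934 left).
+365 (one year) → Oct 6, 2014 (569 left).
+365 (one year) → Oct 6, 2015 (204 left).
Oct has 31 days: +26 → Nov 1, 2015 (178 left).
Nov has 30 days: +30 → Dec 1, 2015 (148 left).
Dec has 31 days: +31 → Jan 1, 2016 (117 left).
Jan has 31 days: +31 → Feb 1, 2016 (86 left).
Feb has 29 days: +29 → Mar 1, 2016 (57 left).
Mar has 31 days: +31 → Apr 1, 2016 (26 left).
+26 → Apr 27, 2016.

April 27, 2016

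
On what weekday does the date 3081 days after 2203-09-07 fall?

Sep 7, 2203 is a Wednesday.
3081 mod 7 = 1, so 3081 days after a Wednesday is Wednesday + 1 = Thursday.

Thursday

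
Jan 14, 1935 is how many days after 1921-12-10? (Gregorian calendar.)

4783

Dec 10, 1921 → Dec 10, 1922: 365 days.
Dec 10, 1922 → Dec 10, 1923: 365 days.
Dec 10, 1923 → Dec 10, 1924: 366 days (Feb 29, 1924 is in that span).
Dec 10, 1924 → Dec 10, 1925: 365 days.
Dec 10, 1925 → Dec 10, 1926: 365 days.
Dec 10, 1926 → Dec 10, 1927: 365 days.
Dec 10, 1927 → Dec 10, 1928: 366 days (Feb 29, 1928 is in that span).
Dec 10, 1928 → Dec 10, 1929: 365 days.
Dec 10, 1929 → Dec 10, 1930: 365 days.
Dec 10, 1930 → Dec 10, 1931: 365 days.
Dec 10, 1931 → Dec 10, 1932: 366 days (Feb 29, 1932 is in that span).
Dec 10, 1932 → Dec 10, 1933: 365 days.
Dec 10, 1933 → Jan 10, 1934: 31 days (December has 31).
Jan 10, 1934 → Feb 10, 1934: 31 days (January has 31).
Feb 10, 1934 → Mar 10, 1934: 28 days (February has 28).
Mar 10, 1934 → Apr 10, 1934: 31 days (March has 31).
Apr 10, 1934 → May 10, 1934: 30 days (April has 30).
May 10, 1934 → Jun 10, 1934: 31 days (May has 31).
Jun 10, 1934 → Jul 10, 1934: 30 days (June has 30).
Jul 10, 1934 → Aug 10, 1934: 31 days (July has 31).
Aug 10, 1934 → Sep 10, 1934: 31 days (August has 31).
Sep 10, 1934 → Oct 10, 1934: 30 days (September has 30).
Oct 10, 1934 → Nov 10, 1934: 31 days (October has 31).
Nov 10, 1934 → Dec 10, 1934: 30 days (November has 30).
Dec 10, 1934 → Jan 10, 1935: 31 days (December has 31).
Jan 10, 1935 → Jan 14, 1935: 4 days.
Total: 4783 days.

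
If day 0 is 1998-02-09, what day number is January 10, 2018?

7275

Feb 9, 1998 → Feb 9, 1999: 365 days.
Feb 9, 1999 → Feb 9, 2000: 365 days.
Feb 9, 2000 → Feb 9, 2001: 366 days (Feb 29, 2000 is in that span).
Feb 9, 2001 → Feb 9, 2002: 365 days.
Feb 9, 2002 → Feb 9, 2003: 365 days.
Feb 9, 2003 → Feb 9, 2004: 365 days.
Feb 9, 2004 → Feb 9, 2005: 366 days (Feb 29, 2004 is in that span).
Feb 9, 2005 → Feb 9, 2006: 365 days.
Feb 9, 2006 → Feb 9, 2007: 365 days.
Feb 9, 2007 → Feb 9, 2008: 365 days.
Feb 9, 2008 → Feb 9, 2009: 366 days (Feb 29, 2008 is in that span).
Feb 9, 2009 → Feb 9, 2010: 365 days.
Feb 9, 2010 → Feb 9, 2011: 365 days.
Feb 9, 2011 → Feb 9, 2012: 365 days.
Feb 9, 2012 → Feb 9, 2013: 366 days (Feb 29, 2012 is in that span).
Feb 9, 2013 → Feb 9, 2014: 365 days.
Feb 9, 2014 → Feb 9, 2015: 365 days.
Feb 9, 2015 → Feb 9, 2016: 365 days.
Feb 9, 2016 → Feb 9, 2017: 366 days (Feb 29, 2016 is in that span).
Feb 9, 2017 → Mar 9, 2017: 28 days (February has 28).
Mar 9, 2017 → Apr 9, 2017: 31 days (March has 31).
Apr 9, 2017 → May 9, 2017: 30 days (April has 30).
May 9, 2017 → Jun 9, 2017: 31 days (May has 31).
Jun 9, 2017 → Jul 9, 2017: 30 days (June has 30).
Jul 9, 2017 → Aug 9, 2017: 31 days (July has 31).
Aug 9, 2017 → Sep 9, 2017: 31 days (August has 31).
Sep 9, 2017 → Oct 9, 2017: 30 days (September has 30).
Oct 9, 2017 → Nov 9, 2017: 31 days (October has 31).
Nov 9, 2017 → Dec 9, 2017: 30 days (November has 30).
Dec 9, 2017 → Jan 9, 2018: 31 days (December has 31).
Jan 9, 2018 → Jan 10, 2018: 1 days.
Total: 7275 days.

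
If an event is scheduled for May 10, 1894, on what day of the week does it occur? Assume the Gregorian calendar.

Thursday

Doomsday rule: the anchor day for the 1800s is Friday. For year 94: 94÷12 = 7 r 10, and 10÷4 = 2, so 7+10+2 = 19.
Friday + 19 ≡ Wednesday — that's 1894's doomsday.
In May the doomsday date is May 9.
May 10 is 1 day after May 9; 1 mod 7 = 1, so Wednesday + 1 = Thursday.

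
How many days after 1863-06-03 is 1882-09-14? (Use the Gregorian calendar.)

Jun 3, 1863 → Jun 3, 1864: 366 days (Feb 29, 1864 is in that span).
Jun 3, 1864 → Jun 3, 1865: 365 days.
Jun 3, 1865 → Jun 3, 1866: 365 days.
Jun 3, 1866 → Jun 3, 1867: 365 days.
Jun 3, 1867 → Jun 3, 1868: 366 days (Feb 29, 1868 is in that span).
Jun 3, 1868 → Jun 3, 1869: 365 days.
Jun 3, 1869 → Jun 3, 1870: 365 days.
Jun 3, 1870 → Jun 3, 1871: 365 days.
Jun 3, 1871 → Jun 3, 1872: 366 days (Feb 29, 1872 is in that span).
Jun 3, 1872 → Jun 3, 1873: 365 days.
Jun 3, 1873 → Jun 3, 1874: 365 days.
Jun 3, 1874 → Jun 3, 1875: 365 days.
Jun 3, 1875 → Jun 3, 1876: 366 days (Feb 29, 1876 is in that span).
Jun 3, 1876 → Jun 3, 1877: 365 days.
Jun 3, 1877 → Jun 3, 1878: 365 days.
Jun 3, 1878 → Jun 3, 1879: 365 days.
Jun 3, 1879 → Jun 3, 1880: 366 days (Feb 29, 1880 is in that span).
Jun 3, 1880 → Jun 3, 1881: 365 days.
Jun 3, 1881 → Jun 3, 1882: 365 days.
Jun 3, 1882 → Jul 3, 1882: 30 days (June has 30).
Jul 3, 1882 → Aug 3, 1882: 31 days (July has 31).
Aug 3, 1882 → Sep 3, 1882: 31 days (August has 31).
Sep 3, 1882 → Sep 14, 1882: 11 days.
Total: 7043 days.

7043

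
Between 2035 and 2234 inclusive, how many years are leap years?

48

Multiples of 4 in [2035,2234]: 50.
Of those, multiples of 100: 2 (not leap unless ÷400).
Multiples of 400: 0.
Leap years = 50 − 2 + 0 = 48.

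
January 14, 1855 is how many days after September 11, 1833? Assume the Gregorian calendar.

7795

Sep 11, 1833 → Sep 11, 1834: 365 days.
Sep 11, 1834 → Sep 11, 1835: 365 days.
Sep 11, 1835 → Sep 11, 1836: 366 days (Feb 29, 1836 is in that span).
Sep 11, 1836 → Sep 11, 1837: 365 days.
Sep 11, 1837 → Sep 11, 1838: 365 days.
Sep 11, 1838 → Sep 11, 1839: 365 days.
Sep 11, 1839 → Sep 11, 1840: 366 days (Feb 29, 1840 is in that span).
Sep 11, 1840 → Sep 11, 1841: 365 days.
Sep 11, 1841 → Sep 11, 1842: 365 days.
Sep 11, 1842 → Sep 11, 1843: 365 days.
Sep 11, 1843 → Sep 11, 1844: 366 days (Feb 29, 1844 is in that span).
Sep 11, 1844 → Sep 11, 1845: 365 days.
Sep 11, 1845 → Sep 11, 1846: 365 days.
Sep 11, 1846 → Sep 11, 1847: 365 days.
Sep 11, 1847 → Sep 11, 1848: 366 days (Feb 29, 1848 is in that span).
Sep 11, 1848 → Sep 11, 1849: 365 days.
Sep 11, 1849 → Sep 11, 1850: 365 days.
Sep 11, 1850 → Sep 11, 1851: 365 days.
Sep 11, 1851 → Sep 11, 1852: 366 days (Feb 29, 1852 is in that span).
Sep 11, 1852 → Sep 11, 1853: 365 days.
Sep 11, 1853 → Sep 11, 1854: 365 days.
Sep 11, 1854 → Oct 11, 1854: 30 days (September has 30).
Oct 11, 1854 → Nov 11, 1854: 31 days (October has 31).
Nov 11, 1854 → Dec 11, 1854: 30 days (November has 30).
Dec 11, 1854 → Jan 11, 1855: 31 days (December has 31).
Jan 11, 1855 → Jan 14, 1855: 3 days.
Total: 7795 days.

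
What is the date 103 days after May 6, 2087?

May has 31 days: +26 → Jun 1, 2087 (77 left).
Jun has 30 days: +30 → Jul 1, 2087 (47 left).
Jul has 31 days: +31 → Aug 1, 2087 (16 left).
+16 → Aug 17, 2087.

August 17, 2087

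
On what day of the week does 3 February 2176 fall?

Saturday

Doomsday rule: the anchor day for the 2100s is Sunday. For year 76: 76÷12 = 6 r 4, and 4÷4 = 1, so 6+4+1 = 11.
Sunday + 11 ≡ Thursday — that's 2176's doomsday.
In February the doomsday date is Feb 29 (2176 is a leap year (divisible by 4)).
Feb 3 is 26 days before Feb 29; 26 mod 7 = 5, so Thursday − 5 = Saturday.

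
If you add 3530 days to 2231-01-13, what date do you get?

+365 (one year) → Jan 13, 2232 (3165 left).
+366 (one year; includes Feb 29, 2232) → Jan 13, 2233 (2799 left).
+365 (one year) → Jan 13, 2234 (2434 left).
+365 (one year) → Jan 13, 2235 (2069 left).
+365 (one year) → Jan 13, 2236 (1704 left).
+366 (one year; includes Feb 29, 2236) → Jan 13, 2237 (1338 left).
+365 (one year) → Jan 13, 2238 (973 left).
+365 (one year) → Jan 13, 2239 (608 left).
+365 (one year) → Jan 13, 2240 (243 left).
Jan has 31 days: +19 → Feb 1, 2240 (224 left).
Feb has 29 days: +29 → Mar 1, 2240 (195 left).
Mar has 31 days: +31 → Apr 1, 2240 (164 left).
Apr has 30 days: +30 → May 1, 2240 (134 left).
May has 31 days: +31 → Jun 1, 2240 (103 left).
Jun has 30 days: +30 → Jul 1, 2240 (73 left).
Jul has 31 days: +31 → Aug 1, 2240 (42 left).
Aug has 31 days: +31 → Sep 1, 2240 (11 left).
+11 → Sep 12, 2240.

September 12, 2240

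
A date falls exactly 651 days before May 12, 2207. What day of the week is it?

Tuesday

First find the weekday of May 12, 2207. Doomsday rule: the anchor day for the 2200s is Friday. For year 07: 7÷12 = 0 r 7, and 7÷4 = 1, so 0+7+1 = 8.
Friday + 8 ≡ Saturday — that's 2207's doomsday.
In May the doomsday date is May 9.
May 12 is 3 days after May 9; 3 mod 7 = 3, so Saturday + 3 = Tuesday.
651 mod 7 = 0, so 651 days before a Tuesday is Tuesday − 0 = Tuesday.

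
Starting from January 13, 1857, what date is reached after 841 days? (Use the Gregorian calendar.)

+365 (one year) → Jan 13, 1858 (476 left).
+365 (one year) → Jan 13, 1859 (111 left).
Jan has 31 days: +19 → Feb 1, 1859 (92 left).
Feb has 28 days: +28 → Mar 1, 1859 (64 left).
Mar has 31 days: +31 → Apr 1, 1859 (33 left).
Apr has 30 days: +30 → May 1, 1859 (3 left).
+3 → May 4, 1859.

May 4, 1859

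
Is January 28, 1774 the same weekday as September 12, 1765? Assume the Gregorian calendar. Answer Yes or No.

From Sep 12, 1765 to Jan 28, 1774 is 3060 days.
3060 mod 7 = 1, so they are different weekdays.
(Sep 12, 1765 is a Thursday; Jan 28, 1774 is a Friday.)

No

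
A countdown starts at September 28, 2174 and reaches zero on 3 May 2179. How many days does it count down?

Sep 28, 2174 → Sep 28, 2175: 365 days.
Sep 28, 2175 → Sep 28, 2176: 366 days (Feb 29, 2176 is in that span).
Sep 28, 2176 → Sep 28, 2177: 365 days.
Sep 28, 2177 → Sep 28, 2178: 365 days.
Sep 28, 2178 → Oct 28, 2178: 30 days (September has 30).
Oct 28, 2178 → Nov 28, 2178: 31 days (October has 31).
Nov 28, 2178 → Dec 28, 2178: 30 days (November has 30).
Dec 28, 2178 → Jan 28, 2179: 31 days (December has 31).
Jan 28, 2179 → Feb 28, 2179: 31 days (January has 31).
Feb 28, 2179 → Mar 28, 2179: 28 days (February has 28).
Mar 28, 2179 → Apr 28, 2179: 31 days (March has 31).
Apr 28, 2179 → May 3, 2179: 5 days.
Total: 1678 days.

1678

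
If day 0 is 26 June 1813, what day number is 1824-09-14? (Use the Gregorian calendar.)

Jun 26, 1813 → Jun 26, 1814: 365 days.
Jun 26, 1814 → Jun 26, 1815: 365 days.
Jun 26, 1815 → Jun 26, 1816: 366 days (Feb 29, 1816 is in that span).
Jun 26, 1816 → Jun 26, 1817: 365 days.
Jun 26, 1817 → Jun 26, 1818: 365 days.
Jun 26, 1818 → Jun 26, 1819: 365 days.
Jun 26, 1819 → Jun 26, 1820: 366 days (Feb 29, 1820 is in that span).
Jun 26, 1820 → Jun 26, 1821: 365 days.
Jun 26, 1821 → Jun 26, 1822: 365 days.
Jun 26, 1822 → Jun 26, 1823: 365 days.
Jun 26, 1823 → Jun 26, 1824: 366 days (Feb 29, 1824 is in that span).
Jun 26, 1824 → Jul 26, 1824: 30 days (June has 30).
Jul 26, 1824 → Aug 26, 1824: 31 days (July has 31).
Aug 26, 1824 → Sep 14, 1824: 19 days.
Total: 4098 days.

4098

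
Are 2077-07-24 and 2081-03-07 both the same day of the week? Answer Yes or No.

No

From Jul 24, 2077 to Mar 7, 2081 is 1322 days.
1322 mod 7 = 6, so they are different weekdays.
(Jul 24, 2077 is a Saturday; Mar 7, 2081 is a Friday.)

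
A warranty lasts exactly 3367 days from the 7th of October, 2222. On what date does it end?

+365 (one year) → Oct 7, 2223 (3002 left).
+366 (one year; includes Feb 29, 2224) → Oct 7, 2224 (2636 left).
+365 (one year) → Oct 7, 2225 (2271 left).
+365 (one year) → Oct 7, 2226 (1906 left).
+365 (one year) → Oct 7, 2227 (1541 left).
+366 (one year; includes Feb 29, 2228) → Oct 7, 2228 (1175 left).
+365 (one year) → Oct 7, 2229 (810 left).
+365 (one year) → Oct 7, 2230 (445 left).
+365 (one year) → Oct 7, 2231 (80 left).
Oct has 31 days: +25 → Nov 1, 2231 (55 left).
Nov has 30 days: +30 → Dec 1, 2231 (25 left).
+25 → Dec 26, 2231.

December 26, 2231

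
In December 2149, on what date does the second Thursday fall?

December 1, 2149 is a Monday.
The first Thursday is therefore December 4 (3 days later).
The second Thursday is 4 + 1×7 = December 11.

December 11, 2149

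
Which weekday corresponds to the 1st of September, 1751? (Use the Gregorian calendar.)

Doomsday rule: the anchor day for the 1700s is Sunday. For year 51: 51÷12 = 4 r 3, and 3÷4 = 0, so 4+3+0 = 7.
Sunday + 7 ≡ Sunday — that's 1751's doomsday.
In September the doomsday date is Sep 5.
Sep 1 is 4 days before Sep 5; 4 mod 7 = 4, so Sunday − 4 = Wednesday.

Wednesday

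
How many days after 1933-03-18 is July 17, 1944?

4139

Mar 18, 1933 → Mar 18, 1934: 365 days.
Mar 18, 1934 → Mar 18, 1935: 365 days.
Mar 18, 1935 → Mar 18, 1936: 366 days (Feb 29, 1936 is in that span).
Mar 18, 1936 → Mar 18, 1937: 365 days.
Mar 18, 1937 → Mar 18, 1938: 365 days.
Mar 18, 1938 → Mar 18, 1939: 365 days.
Mar 18, 1939 → Mar 18, 1940: 366 days (Feb 29, 1940 is in that span).
Mar 18, 1940 → Mar 18, 1941: 365 days.
Mar 18, 1941 → Mar 18, 1942: 365 days.
Mar 18, 1942 → Mar 18, 1943: 365 days.
Mar 18, 1943 → Mar 18, 1944: 366 days (Feb 29, 1944 is in that span).
Mar 18, 1944 → Apr 18, 1944: 31 days (March has 31).
Apr 18, 1944 → May 18, 1944: 30 days (April has 30).
May 18, 1944 → Jun 18, 1944: 31 days (May has 31).
Jun 18, 1944 → Jul 17, 1944: 29 days.
Total: 4139 days.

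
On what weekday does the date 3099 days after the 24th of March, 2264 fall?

Tuesday

First find the weekday of Mar 24, 2264. Doomsday rule: the anchor day for the 2200s is Friday. For year 64: 64÷12 = 5 r 4, and 4÷4 = 1, so 5+4+1 = 10.
Friday + 10 ≡ Monday — that's 2264's doomsday.
In March the doomsday date is Mar 14.
Mar 24 is 10 days after Mar 14; 10 mod 7 = 3, so Monday + 3 = Thursday.
3099 mod 7 = 5, so 3099 days after a Thursday is Thursday + 5 = Tuesday.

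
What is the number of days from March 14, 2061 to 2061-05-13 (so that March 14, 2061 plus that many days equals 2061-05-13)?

Mar 14, 2061 → Apr 14, 2061: 31 days (March has 31).
Apr 14, 2061 → May 13, 2061: 29 days.
Total: 60 days.

60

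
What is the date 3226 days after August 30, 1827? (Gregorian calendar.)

June 29, 1836

+366 (one year; includes Feb 29, 1828) → Aug 30, 1828 (2860 left).
+365 (one year) → Aug 30, 1829 (2495 left).
+365 (one year) → Aug 30, 1830 (2130 left).
+365 (one year) → Aug 30, 1831 (1765 left).
+366 (one year; includes Feb 29, 1832) → Aug 30, 1832 (1399 left).
+365 (one year) → Aug 30, 1833 (1034 left).
+365 (one year) → Aug 30, 1834 (669 left).
+365 (one year) → Aug 30, 1835 (304 left).
Aug has 31 days: +2 → Sep 1, 1835 (302 left).
Sep has 30 days: +30 → Oct 1, 1835 (272 left).
Oct has 31 days: +31 → Nov 1, 1835 (241 left).
Nov has 30 days: +30 → Dec 1, 1835 (211 left).
Dec has 31 days: +31 → Jan 1, 1836 (180 left).
Jan has 31 days: +31 → Feb 1, 1836 (149 left).
Feb has 29 days: +29 → Mar 1, 1836 (120 left).
Mar has 31 days: +31 → Apr 1, 1836 (89 left).
Apr has 30 days: +30 → May 1, 1836 (59 left).
May has 31 days: +31 → Jun 1, 1836 (28 left).
+28 → Jun 29, 1836.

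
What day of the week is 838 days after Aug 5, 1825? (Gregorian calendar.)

Wednesday

First find the weekday of Aug 5, 1825. Doomsday rule: the anchor day for the 1800s is Friday. For year 25: 25÷12 = 2 r 1, and 1÷4 = 0, so 2+1+0 = 3.
Friday + 3 ≡ Monday — that's 1825's doomsday.
In August the doomsday date is Aug 8.
Aug 5 is 3 days before Aug 8; 3 mod 7 = 3, so Monday − 3 = Friday.
838 mod 7 = 5, so 838 days after a Friday is Friday + 5 = Wednesday.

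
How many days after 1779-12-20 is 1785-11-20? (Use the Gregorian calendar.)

Dec 20, 1779 → Dec 20, 1780: 366 days (Feb 29, 1780 is in that span).
Dec 20, 1780 → Dec 20, 1781: 365 days.
Dec 20, 1781 → Dec 20, 1782: 365 days.
Dec 20, 1782 → Dec 20, 1783: 365 days.
Dec 20, 1783 → Dec 20, 1784: 366 days (Feb 29, 1784 is in that span).
Dec 20, 1784 → Jan 20, 1785: 31 days (December has 31).
Jan 20, 1785 → Feb 20, 1785: 31 days (January has 31).
Feb 20, 1785 → Mar 20, 1785: 28 days (February has 28).
Mar 20, 1785 → Apr 20, 1785: 31 days (March has 31).
Apr 20, 1785 → May 20, 1785: 30 days (April has 30).
May 20, 1785 → Jun 20, 1785: 31 days (May has 31).
Jun 20, 1785 → Jul 20, 1785: 30 days (June has 30).
Jul 20, 1785 → Aug 20, 1785: 31 days (July has 31).
Aug 20, 1785 → Sep 20, 1785: 31 days (August has 31).
Sep 20, 1785 → Oct 20, 1785: 30 days (September has 30).
Oct 20, 1785 → Nov 20, 1785: 31 days.
Total: 2162 days.

2162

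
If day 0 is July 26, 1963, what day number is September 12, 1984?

Jul 26, 1963 → Jul 26, 1964: 366 days (Feb 29, 1964 is in that span).
Jul 26, 1964 → Jul 26, 1965: 365 days.
Jul 26, 1965 → Jul 26, 1966: 365 days.
Jul 26, 1966 → Jul 26, 1967: 365 days.
Jul 26, 1967 → Jul 26, 1968: 366 days (Feb 29, 1968 is in that span).
Jul 26, 1968 → Jul 26, 1969: 365 days.
Jul 26, 1969 → Jul 26, 1970: 365 days.
Jul 26, 1970 → Jul 26, 1971: 365 days.
Jul 26, 1971 → Jul 26, 1972: 366 days (Feb 29, 1972 is in that span).
Jul 26, 1972 → Jul 26, 1973: 365 days.
Jul 26, 1973 → Jul 26, 1974: 365 days.
Jul 26, 1974 → Jul 26, 1975: 365 days.
Jul 26, 1975 → Jul 26, 1976: 366 days (Feb 29, 1976 is in that span).
Jul 26, 1976 → Jul 26, 1977: 365 days.
Jul 26, 1977 → Jul 26, 1978: 365 days.
Jul 26, 1978 → Jul 26, 1979: 365 days.
Jul 26, 1979 → Jul 26, 1980: 366 days (Feb 29, 1980 is in that span).
Jul 26, 1980 → Jul 26, 1981: 365 days.
Jul 26, 1981 → Jul 26, 1982: 365 days.
Jul 26, 1982 → Jul 26, 1983: 365 days.
Jul 26, 1983 → Jul 26, 1984: 366 days (Feb 29, 1984 is in that span).
Jul 26, 1984 → Aug 26, 1984: 31 days (July has 31).
Aug 26, 1984 → Sep 12, 1984: 17 days.
Total: 7719 days.

7719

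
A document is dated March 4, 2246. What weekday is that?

Wednesday

Doomsday rule: the anchor day for the 2200s is Friday. For year 46: 46÷12 = 3 r 10, and 10÷4 = 2, so 3+10+2 = 15.
Friday + 15 ≡ Saturday — that's 2246's doomsday.
In March the doomsday date is Mar 14.
Mar 4 is 10 days before Mar 14; 10 mod 7 = 3, so Saturday − 3 = Wednesday.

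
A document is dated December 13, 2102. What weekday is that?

January 1, 2102 is a Sunday.
Jan 1, 2102 → Feb 1, 2102: 31 days (January has 31).
Feb 1, 2102 → Mar 1, 2102: 28 days (February has 28).
Mar 1, 2102 → Apr 1, 2102: 31 days (March has 31).
Apr 1, 2102 → May 1, 2102: 30 days (April has 30).
May 1, 2102 → Jun 1, 2102: 31 days (May has 31).
Jun 1, 2102 → Jul 1, 2102: 30 days (June has 30).
Jul 1, 2102 → Aug 1, 2102: 31 days (July has 31).
Aug 1, 2102 → Sep 1, 2102: 31 days (August has 31).
Sep 1, 2102 → Oct 1, 2102: 30 days (September has 30).
Oct 1, 2102 → Nov 1, 2102: 31 days (October has 31).
Nov 1, 2102 → Dec 1, 2102: 30 days (November has 30).
Dec 1, 2102 → Dec 13, 2102: 12 days.
Total: 346 days.
346 mod 7 = 3, so Sunday + 3 = Wednesday.

Wednesday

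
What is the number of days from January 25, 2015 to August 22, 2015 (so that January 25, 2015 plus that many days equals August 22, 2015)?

Jan 25, 2015 → Feb 25, 2015: 31 days (January has 31).
Feb 25, 2015 → Mar 25, 2015: 28 days (February has 28).
Mar 25, 2015 → Apr 25, 2015: 31 days (March has 31).
Apr 25, 2015 → May 25, 2015: 30 days (April has 30).
May 25, 2015 → Jun 25, 2015: 31 days (May has 31).
Jun 25, 2015 → Jul 25, 2015: 30 days (June has 30).
Jul 25, 2015 → Aug 22, 2015: 28 days.
Total: 209 days.

209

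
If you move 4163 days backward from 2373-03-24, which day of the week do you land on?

First find the weekday of Mar 24, 2373. Doomsday rule: the anchor day for the 2300s is Wednesday. For year 73: 73÷12 = 6 r 1, and 1÷4 = 0, so 6+1+0 = 7.
Wednesday + 7 ≡ Wednesday — that's 2373's doomsday.
In March the doomsday date is Mar 14.
Mar 24 is 10 days after Mar 14; 10 mod 7 = 3, so Wednesday + 3 = Saturday.
4163 mod 7 = 5, so 4163 days before a Saturday is Saturday − 5 = Monday.

Monday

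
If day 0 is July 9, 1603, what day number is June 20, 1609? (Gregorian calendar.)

Jul 9, 1603 → Jul 9, 1604: 366 days (Feb 29, 1604 is in that span).
Jul 9, 1604 → Jul 9, 1605: 365 days.
Jul 9, 1605 → Jul 9, 1606: 365 days.
Jul 9, 1606 → Jul 9, 1607: 365 days.
Jul 9, 1607 → Jul 9, 1608: 366 days (Feb 29, 1608 is in that span).
Jul 9, 1608 → Aug 9, 1608: 31 days (July has 31).
Aug 9, 1608 → Sep 9, 1608: 31 days (August has 31).
Sep 9, 1608 → Oct 9, 1608: 30 days (September has 30).
Oct 9, 1608 → Nov 9, 1608: 31 days (October has 31).
Nov 9, 1608 → Dec 9, 1608: 30 days (November has 30).
Dec 9, 1608 → Jan 9, 1609: 31 days (December has 31).
Jan 9, 1609 → Feb 9, 1609: 31 days (January has 31).
Feb 9, 1609 → Mar 9, 1609: 28 days (February has 28).
Mar 9, 1609 → Apr 9, 1609: 31 days (March has 31).
Apr 9, 1609 → May 9, 1609: 30 days (April has 30).
May 9, 1609 → Jun 9, 1609: 31 days (May has 31).
Jun 9, 1609 → Jun 20, 1609: 11 days.
Total: 2173 days.

2173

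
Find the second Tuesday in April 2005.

April 1, 2005 is a Friday.
The first Tuesday is therefore April 5 (4 days later).
The second Tuesday is 5 + 1×7 = April 12.

April 12, 2005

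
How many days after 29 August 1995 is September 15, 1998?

Aug 29, 1995 → Aug 29, 1996: 366 days (Feb 29, 1996 is in that span).
Aug 29, 1996 → Aug 29, 1997: 365 days.
Aug 29, 1997 → Sep 29, 1997: 31 days (August has 31).
Sep 29, 1997 → Oct 29, 1997: 30 days (September has 30).
Oct 29, 1997 → Nov 29, 1997: 31 days (October has 31).
Nov 29, 1997 → Dec 29, 1997: 30 days (November has 30).
Dec 29, 1997 → Jan 29, 1998: 31 days (December has 31).
Jan 29, 1998 → Feb 28, 1998: 30 days (January has 31).
Feb 28, 1998 → Mar 28, 1998: 28 days (February has 28).
Mar 28, 1998 → Apr 28, 1998: 31 days (March has 31).
Apr 28, 1998 → May 28, 1998: 30 days (April has 30).
May 28, 1998 → Jun 28, 1998: 31 days (May has 31).
Jun 28, 1998 → Jul 28, 1998: 30 days (June has 30).
Jul 28, 1998 → Aug 28, 1998: 31 days (July has 31).
Aug 28, 1998 → Sep 15, 1998: 18 days.
Total: 1113 days.

1113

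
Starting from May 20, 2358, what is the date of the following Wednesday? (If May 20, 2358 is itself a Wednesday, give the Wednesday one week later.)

May 20, 2358 is a Tuesday.
From Tuesday to the next Wednesday is 1 day.
May 20, 2358 + 1 = May 21, 2358.

May 21, 2358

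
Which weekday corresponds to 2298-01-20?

Thursday

Doomsday rule: the anchor day for the 2200s is Friday. For year 98: 98÷12 = 8 r 2, and 2÷4 = 0, so 8+2+0 = 10.
Friday + 10 ≡ Monday — that's 2298's doomsday.
In January the doomsday date is Jan 3 (2298 is not a leap year).
Jan 20 is 17 days after Jan 3; 17 mod 7 = 3, so Monday + 3 = Thursday.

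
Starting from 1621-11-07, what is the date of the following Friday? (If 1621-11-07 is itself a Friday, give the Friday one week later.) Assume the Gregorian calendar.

Nov 7, 1621 is a Sunday.
From Sunday to the next Friday is 5 days.
Nov 7, 1621 + 5 = Nov 12, 1621.

November 12, 1621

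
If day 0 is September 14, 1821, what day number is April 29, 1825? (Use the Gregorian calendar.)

Sep 14, 1821 → Sep 14, 1822: 365 days.
Sep 14, 1822 → Sep 14, 1823: 365 days.
Sep 14, 1823 → Sep 14, 1824: 366 days (Feb 29, 1824 is in that span).
Sep 14, 1824 → Oct 14, 1824: 30 days (September has 30).
Oct 14, 1824 → Nov 14, 1824: 31 days (October has 31).
Nov 14, 1824 → Dec 14, 1824: 30 days (November has 30).
Dec 14, 1824 → Jan 14, 1825: 31 days (December has 31).
Jan 14, 1825 → Feb 14, 1825: 31 days (January has 31).
Feb 14, 1825 → Mar 14, 1825: 28 days (February has 28).
Mar 14, 1825 → Apr 14, 1825: 31 days (March has 31).
Apr 14, 1825 → Apr 29, 1825: 15 days.
Total: 1323 days.

1323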